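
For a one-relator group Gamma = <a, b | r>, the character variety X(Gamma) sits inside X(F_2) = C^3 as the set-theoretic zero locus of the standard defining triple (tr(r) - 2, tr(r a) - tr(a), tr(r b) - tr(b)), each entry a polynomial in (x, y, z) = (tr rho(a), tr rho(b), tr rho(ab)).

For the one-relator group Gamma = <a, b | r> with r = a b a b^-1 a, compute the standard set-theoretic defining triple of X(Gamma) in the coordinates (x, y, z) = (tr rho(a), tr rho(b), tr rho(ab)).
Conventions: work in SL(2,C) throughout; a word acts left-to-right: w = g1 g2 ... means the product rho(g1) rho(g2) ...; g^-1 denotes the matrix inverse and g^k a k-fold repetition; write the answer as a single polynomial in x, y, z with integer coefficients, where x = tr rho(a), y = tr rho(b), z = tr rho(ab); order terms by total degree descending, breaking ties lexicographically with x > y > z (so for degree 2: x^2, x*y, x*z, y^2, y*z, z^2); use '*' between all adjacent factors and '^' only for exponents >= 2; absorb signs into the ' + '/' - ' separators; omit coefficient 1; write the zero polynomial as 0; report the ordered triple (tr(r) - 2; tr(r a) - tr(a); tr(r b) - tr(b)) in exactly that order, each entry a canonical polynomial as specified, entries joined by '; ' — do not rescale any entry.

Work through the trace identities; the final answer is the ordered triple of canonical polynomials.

x^2*y*z - x*y^2 - x*z^2 + x - 2; x^3*y*z - x^2*y^2 - x^2*z^2 - x*y*z + x^2 + y^2 + z^2 - x - 2; x*y*z^2 - y^2*z - z^3 - x*y - y + 3*z

trace(a b a) = trace(a) * trace(b a) - trace(b)   [square of a] = x*z - y
trace(a^2 b a) = trace(a) * trace(a b a) - trace(a b)   [square of a] = x^2*z - x*y - z
trace(b a b a) = trace(a b) * trace(a b) - trace(1)   [split at a repeated a] = z^2 - 2
trace(b a b) = trace(b) * trace(a b) - trace(a)   [square of b] = y*z - x
trace(a^2 b a b) = trace(a) * trace(b a b a) - trace(b a b)   [square of a] = x*z^2 - y*z - x
trace(a b a b^-1 a) = trace(a^2 b a) * trace(b) - trace(a^2 b a b)   [inverse elimination on b] = x^2*y*z - x*y^2 - x*z^2 + x
trace(a^3 b a) = trace(a) * trace(a^2 b a) - trace(a^2 b)  (reduce the a square) = x^3*z - x^2*y - 2*x*z + y
trace(a^3 b a b) = trace(a) * trace(b a b a^2) - trace(b a b a)  (reduce the a square) = x^2*z^2 - x*y*z - x^2 - z^2 + 2
trace(a b a b^-1 a^2) = trace(a^3 b a) * trace(b) - trace(a^3 b a b)  (eliminate b^-1) = x^3*y*z - x^2*y^2 - x^2*z^2 - x*y*z + x^2 + y^2 + z^2 - 2
trace(a b a b a b) = trace(b a) * trace(b a b a) - trace(b^-1 a^-1)  (split on b) = z^3 - 3*z
trace(a b a b^-1 a b) = trace(a b a b a) * trace(b) - trace(a b a b a b)  (eliminate b^-1) = x*y*z^2 - y^2*z - z^3 - x*y + 3*z
assemble the triple (trace(r) - 2; trace(r a) - x; trace(r b) - y)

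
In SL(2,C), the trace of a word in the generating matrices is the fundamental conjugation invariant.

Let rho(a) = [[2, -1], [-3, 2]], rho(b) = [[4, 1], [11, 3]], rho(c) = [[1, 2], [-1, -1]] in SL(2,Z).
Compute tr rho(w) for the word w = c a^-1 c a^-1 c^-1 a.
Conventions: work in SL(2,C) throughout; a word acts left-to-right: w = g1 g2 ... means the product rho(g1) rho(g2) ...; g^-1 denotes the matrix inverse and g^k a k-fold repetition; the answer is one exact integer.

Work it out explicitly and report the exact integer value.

rho(c) = [[1, 2], [-1, -1]]
... * rho(a^-1) = [[2, 1], [3, 2]]  ->  [[8, 5], [-5, -3]]
... * rho(c) = [[1, 2], [-1, -1]]  ->  [[3, 11], [-2, -7]]
... * rho(a^-1) = [[2, 1], [3, 2]]  ->  [[39, 25], [-25, -16]]
... * rho(c^-1) = [[-1, -2], [1, 1]]  ->  [[-14, -53], [9, 34]]
... * rho(a) = [[2, -1], [-3, 2]]  ->  [[131, -92], [-84, 59]]
tr = 131 + 59 = 190

190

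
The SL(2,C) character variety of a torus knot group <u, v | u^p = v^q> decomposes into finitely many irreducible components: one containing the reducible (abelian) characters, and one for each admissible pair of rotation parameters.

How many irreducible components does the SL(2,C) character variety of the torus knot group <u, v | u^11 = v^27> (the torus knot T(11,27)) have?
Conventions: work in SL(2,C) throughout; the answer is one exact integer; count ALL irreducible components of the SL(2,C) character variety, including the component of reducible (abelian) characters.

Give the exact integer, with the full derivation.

Gamma = < u, v | u^11 = v^27 > (torus knot T(11,27)); the central element u^11 = v^27 acts as +I or -I in any irreducible SL(2,C) representation.
This locks tr(u) to 2*cos(pi*alpha/11), alpha in 1..10, and tr(v) to 2*cos(pi*beta/27), beta in 1..26, on each component of irreducible characters.
The two central values (-1)^alpha I and (-1)^beta I must be the same matrix, so alpha and beta share a parity.
Enumerate parity-matched pairs: 5*13 odd-odd plus 5*13 even-even gives 130.
That is 130 components of irreducible characters, and with the reducible (abelian) component the total is 131.

131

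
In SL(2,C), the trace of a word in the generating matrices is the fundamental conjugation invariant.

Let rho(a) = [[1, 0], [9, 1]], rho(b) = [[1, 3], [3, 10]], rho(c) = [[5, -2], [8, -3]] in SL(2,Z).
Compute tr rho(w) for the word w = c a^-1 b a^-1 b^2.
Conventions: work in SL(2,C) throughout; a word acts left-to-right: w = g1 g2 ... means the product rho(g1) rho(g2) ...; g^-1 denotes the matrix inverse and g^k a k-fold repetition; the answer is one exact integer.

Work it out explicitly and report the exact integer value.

-15865

rho(c) = [[5, -2], [8, -3]]
... * rho(a^-1) = [[1, 0], [-9, 1]]  ->  [[23, -2], [35, -3]]
... * rho(b) = [[1, 3], [3, 10]]  ->  [[17, 49], [26, 75]]
... * rho(a^-1) = [[1, 0], [-9, 1]]  ->  [[-424, 49], [-649, 75]]
... * rho(b) = [[1, 3], [3, 10]]  ->  [[-277, -782], [-424, -1197]]
... * rho(b) = [[1, 3], [3, 10]]  ->  [[-2623, -8651], [-4015, -13242]]
tr = -2623 + -13242 = -15865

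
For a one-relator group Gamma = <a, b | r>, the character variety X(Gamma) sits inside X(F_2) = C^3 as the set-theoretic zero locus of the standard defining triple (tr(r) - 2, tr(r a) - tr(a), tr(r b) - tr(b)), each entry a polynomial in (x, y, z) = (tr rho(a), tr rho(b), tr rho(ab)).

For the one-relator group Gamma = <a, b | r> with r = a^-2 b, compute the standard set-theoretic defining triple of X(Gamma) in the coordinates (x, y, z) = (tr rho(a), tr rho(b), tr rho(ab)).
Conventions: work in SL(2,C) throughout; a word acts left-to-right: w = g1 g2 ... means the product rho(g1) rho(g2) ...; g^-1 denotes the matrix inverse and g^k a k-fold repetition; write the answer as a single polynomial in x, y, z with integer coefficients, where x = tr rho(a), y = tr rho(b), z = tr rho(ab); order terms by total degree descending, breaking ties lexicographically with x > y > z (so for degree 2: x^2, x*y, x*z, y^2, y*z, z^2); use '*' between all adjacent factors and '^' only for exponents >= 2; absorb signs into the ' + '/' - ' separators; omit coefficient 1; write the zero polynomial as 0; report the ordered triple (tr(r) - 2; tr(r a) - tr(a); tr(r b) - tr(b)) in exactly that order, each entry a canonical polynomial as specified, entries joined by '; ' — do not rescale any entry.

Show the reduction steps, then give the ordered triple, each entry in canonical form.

x^2*y - x*z - y - 2; x*y - x - z; x^2*y^2 - x*y*z - x^2 - y^2 - y + 2

trace(a^-1 b) = trace(b) trace(a) - trace(b a) = x*y - z
use: trace(a^-2 b) = trace(a^-1 b) trace(a) - trace(a^-1 b a) = x^2*y - x*z - y
trace(b^2) = trace(b) trace(b) - trace(1) = y^2 - 2
apply: trace(b^2 a) = trace(b) trace(a b) - trace(a) = y*z - x
trace(b^2 a^-1) = trace(b^2) trace(a) - trace(b^2 a) = x*y^2 - y*z - x
apply: trace(a^-2 b^2) = trace(b^2 a^-1) trace(a) - trace(b^2) = x^2*y^2 - x*y*z - x^2 - y^2 + 2
assemble the triple (trace(r) - 2; trace(r a) - x; trace(r b) - y)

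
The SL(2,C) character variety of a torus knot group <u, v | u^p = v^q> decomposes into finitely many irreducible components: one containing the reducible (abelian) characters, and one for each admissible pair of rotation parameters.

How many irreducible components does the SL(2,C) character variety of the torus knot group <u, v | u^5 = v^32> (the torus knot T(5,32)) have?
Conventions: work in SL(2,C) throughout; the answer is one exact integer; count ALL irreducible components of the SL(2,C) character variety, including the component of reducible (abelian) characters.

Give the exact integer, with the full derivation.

For T(5,32): irreducibility forces the central element u^5 = v^32 to one of +I, -I.
This locks tr(u) to 2*cos(pi*alpha/5), alpha in 1..4, and tr(v) to 2*cos(pi*beta/32), beta in 1..31, on each component of irreducible characters.
Consistency of u^5 = (-1)^alpha I with v^32 = (-1)^beta I forces alpha = beta (mod 2).
Counting: 2 odd alphas x 16 odd betas + 2 even alphas x 15 even betas = 32 + 30 = 62.
components with irreducible characters: 62; plus the single component of reducible (abelian) characters: total 63.

63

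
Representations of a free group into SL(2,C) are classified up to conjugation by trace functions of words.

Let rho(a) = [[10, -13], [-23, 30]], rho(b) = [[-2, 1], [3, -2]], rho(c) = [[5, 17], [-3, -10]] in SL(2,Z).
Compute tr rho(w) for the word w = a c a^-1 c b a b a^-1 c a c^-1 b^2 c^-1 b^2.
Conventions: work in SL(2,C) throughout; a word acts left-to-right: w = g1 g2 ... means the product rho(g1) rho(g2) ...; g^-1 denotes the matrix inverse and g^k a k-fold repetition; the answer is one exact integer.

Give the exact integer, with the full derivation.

12628891292078648

rho(a) = [[10, -13], [-23, 30]]
... * rho(c) = [[5, 17], [-3, -10]]  ->  [[89, 300], [-205, -691]]
... * rho(a^-1) = [[30, 13], [23, 10]]  ->  [[9570, 4157], [-22043, -9575]]
... * rho(c) = [[5, 17], [-3, -10]]  ->  [[35379, 121120], [-81490, -278981]]
... * rho(b) = [[-2, 1], [3, -2]]  ->  [[292602, -206861], [-673963, 476472]]
... * rho(a) = [[10, -13], [-23, 30]]  ->  [[7683823, -10009656], [-17698486, 23055679]]
... * rho(b) = [[-2, 1], [3, -2]]  ->  [[-45396614, 27703135], [104564009, -63809844]]
... * rho(a^-1) = [[30, 13], [23, 10]]  ->  [[-724726315, -313124632], [1669293858, 721233677]]
... * rho(c) = [[5, 17], [-3, -10]]  ->  [[-2684257679, -9189101035], [6182768259, 21165658816]]
... * rho(a) = [[10, -13], [-23, 30]]  ->  [[184506747015, -240777681223], [-424982470178, 554593777113]]
... * rho(c^-1) = [[-10, -17], [3, 5]]  ->  [[-2567400513819, -4340503105370], [5913606033119, 9997670878591]]
... * rho(b) = [[-2, 1], [3, -2]]  ->  [[-7886708288472, 6113605696921], [18165800569535, -14081735724063]]
... * rho(b) = [[-2, 1], [3, -2]]  ->  [[34114233667707, -20113919682314], [-78576808311259, 46329272017661]]
... * rho(c^-1) = [[-10, -17], [3, 5]]  ->  [[-401484095724012, -680511570762589], [924755899165573, 1567452101379708]]
... * rho(b) = [[-2, 1], [3, -2]]  ->  [[-1238566520839743, 959539045801166], [2852844505807978, -2210148303593843]]
... * rho(b) = [[-2, 1], [3, -2]]  ->  [[5355750179082984, -3157644612442075], [-12336133922397485, 7273141112995664]]
tr = 5355750179082984 + 7273141112995664 = 12628891292078648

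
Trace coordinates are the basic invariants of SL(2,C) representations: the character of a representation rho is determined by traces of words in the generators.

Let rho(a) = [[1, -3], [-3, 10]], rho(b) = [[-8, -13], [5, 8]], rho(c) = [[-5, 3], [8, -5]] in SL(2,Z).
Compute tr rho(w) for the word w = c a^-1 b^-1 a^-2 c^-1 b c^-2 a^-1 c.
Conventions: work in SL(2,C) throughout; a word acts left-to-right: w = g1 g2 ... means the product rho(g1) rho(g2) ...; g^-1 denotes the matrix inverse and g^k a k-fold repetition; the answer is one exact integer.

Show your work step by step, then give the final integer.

rho(c) = [[-5, 3], [8, -5]]
... * rho(a^-1) = [[10, 3], [3, 1]]  ->  [[-41, -12], [65, 19]]
... * rho(b^-1) = [[8, 13], [-5, -8]]  ->  [[-268, -437], [425, 693]]
... * rho(a^-1) = [[10, 3], [3, 1]]  ->  [[-3991, -1241], [6329, 1968]]
... * rho(a^-1) = [[10, 3], [3, 1]]  ->  [[-43633, -13214], [69194, 20955]]
... * rho(c^-1) = [[-5, -3], [-8, -5]]  ->  [[323877, 196969], [-513610, -312357]]
... * rho(b) = [[-8, -13], [5, 8]]  ->  [[-1606171, -2634649], [2547095, 4178074]]
... * rho(c^-1) = [[-5, -3], [-8, -5]]  ->  [[29108047, 17991758], [-46160067, -28531655]]
... * rho(c^-1) = [[-5, -3], [-8, -5]]  ->  [[-289474299, -177282931], [459053575, 281138476]]
... * rho(a^-1) = [[10, 3], [3, 1]]  ->  [[-3426591783, -1045705828], [5433951178, 1658299201]]
... * rho(c) = [[-5, 3], [8, -5]]  ->  [[8767312291, -5051246209], [-13903362282, 8010357529]]
tr = 8767312291 + 8010357529 = 16777669820

16777669820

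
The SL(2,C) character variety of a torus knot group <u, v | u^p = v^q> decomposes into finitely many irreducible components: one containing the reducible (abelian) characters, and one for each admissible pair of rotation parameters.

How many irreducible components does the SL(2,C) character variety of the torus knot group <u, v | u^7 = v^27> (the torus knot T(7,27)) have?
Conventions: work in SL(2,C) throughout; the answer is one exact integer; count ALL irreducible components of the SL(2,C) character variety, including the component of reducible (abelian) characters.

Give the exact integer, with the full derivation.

In the torus knot group T(7,27), u^7 = v^27 is central, so an irreducible representation sends it to +I or -I (Schur).
This locks tr(u) to 2*cos(pi*alpha/7), alpha in 1..6, and tr(v) to 2*cos(pi*beta/27), beta in 1..26, on each component of irreducible characters.
The two central values (-1)^alpha I and (-1)^beta I must be the same matrix, so alpha and beta share a parity.
count pairs: odd alpha (3 choices) x odd beta (13), plus even alpha (3) x even beta (13): 3*13 + 3*13 = 78.
That is 78 components of irreducible characters, and with the reducible (abelian) component the total is 79.

79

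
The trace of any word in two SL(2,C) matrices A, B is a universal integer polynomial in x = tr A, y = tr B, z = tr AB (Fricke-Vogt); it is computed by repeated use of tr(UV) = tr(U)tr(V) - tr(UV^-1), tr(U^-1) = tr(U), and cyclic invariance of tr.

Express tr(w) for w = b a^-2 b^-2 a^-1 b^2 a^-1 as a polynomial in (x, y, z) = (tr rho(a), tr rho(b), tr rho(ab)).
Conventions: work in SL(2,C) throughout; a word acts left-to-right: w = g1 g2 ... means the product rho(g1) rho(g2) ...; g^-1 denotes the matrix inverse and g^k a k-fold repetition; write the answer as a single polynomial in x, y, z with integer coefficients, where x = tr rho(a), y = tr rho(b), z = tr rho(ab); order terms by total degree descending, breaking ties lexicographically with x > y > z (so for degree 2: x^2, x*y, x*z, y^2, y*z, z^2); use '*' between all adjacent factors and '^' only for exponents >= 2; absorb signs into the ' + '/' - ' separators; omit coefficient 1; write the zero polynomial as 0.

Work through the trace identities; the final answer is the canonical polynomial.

x^3*y^4*z - x^4*y^3 - x^2*y^5 - 2*x^2*y^3*z^2 + x^3*y^2*z + x*y^4*z + x*y^2*z^3 + x^4*y + 4*x^2*y^3 - x^3*z - 5*x*y^2*z - 2*x^2*y + y^3 + y*z^2 + 2*x*z - 3*y

tr(b^2) = tr(b)*tr(b) - tr(1) = y^2 - 2
tr(b^2 a) = tr(b)*tr(a b) - tr(a) = y*z - x
and tr(a^-1 b^2) = tr(b^2)*tr(a) - tr(b^2 a) = x*y^2 - y*z - x
next, tr(a^-1 b^2 a^-1) = tr(a^-1 b^2)*tr(a) - tr(a^-1 b^2 a) = x^2*y^2 - x*y*z - x^2 - y^2 + 2
tr(b^3) = tr(b)*tr(b^2) - tr(b) = y^3 - 3*y
next, tr(b^3 a) = tr(b)*tr(b a b) - tr(b a) = y^2*z - x*y - z
tr(b^2 a^-1 b) = tr(b^3)*tr(a) - tr(b^3 a) = x*y^3 - y^2*z - 2*x*y + z
next, tr(a b a b) = tr(b a)*tr(b a) - tr(1) = z^2 - 2
and tr(a b a) = tr(a)*tr(b a) - tr(b) = x*z - y
tr(b a b^2 a) = tr(b)*tr(a b a b) - tr(a b a) = y*z^2 - x*z - y
tr(b^2 a^-1 b a) = tr(b a b^2)*tr(a) - tr(b a b^2 a) = x*y^2*z - x^2*y - y*z^2 + y
and tr(a^-1 b^2 a^-1 b) = tr(b^2 a^-1 b)*tr(a) - tr(b^2 a^-1 b a) = x^2*y^3 - 2*x*y^2*z - x^2*y + y*z^2 + x*z - y
tr(b^-1 a^-1 b^2 a^-1) = tr(a^-1 b^2 a^-1)*tr(b) - tr(a^-1 b^2 a^-1 b) = x*y^2*z - y^3 - y*z^2 - x*z + 3*y
next, tr(b^3 a b) = tr(b)*tr(b a b^2) - tr(b a b) = y^3*z - x*y^2 - 2*y*z + x
tr(b^3 a b a) = tr(b)*tr(b a b a b) - tr(b a b a) = y^2*z^2 - x*y*z - y^2 - z^2 + 2
and tr(a^-1 b^3 a b) = tr(b^3 a b)*tr(a) - tr(b^3 a b a) = x*y^3*z - x^2*y^2 - y^2*z^2 - x*y*z + x^2 + y^2 + z^2 - 2
tr(b a b^-1 a^-1 b^2) = tr(a^-1 b^3 a)*tr(b) - tr(a^-1 b^3 a b) = -x*y^3*z + x^2*y^2 + y^4 + y^2*z^2 + x*y*z - x^2 - 4*y^2 - z^2 + 2
and tr(a b a b a b) = tr(b a)*tr(b a b a) - tr(b^-1 a^-1) = z^3 - 3*z
tr(a b a b a) = tr(a)*tr(b a b a) - tr(b a b) = x*z^2 - y*z - x
next, tr(b^2 a b a b a) = tr(b)*tr(a b a b a b) - tr(a b a b a) = y*z^3 - x*z^2 - 2*y*z + x
tr(a^-1 b^2 a b a b) = tr(b^2 a b a b)*tr(a) - tr(b^2 a b a b a) = x*y^2*z^2 - x^2*y*z - y*z^3 - x*y^2 + 2*y*z + x
tr(b a b^-1 a^-1 b^2 a) = tr(a^-1 b^2 a b a)*tr(b) - tr(a^-1 b^2 a b a b) = -x*y^2*z^2 + x^2*y*z + y^3*z + y*z^3 - 3*y*z - x
tr(b^-1 a^-1 b^2 a^-1 b a) = tr(b a b^-1 a^-1 b^2)*tr(a) - tr(b a b^-1 a^-1 b^2 a) = -x^2*y^3*z + x^3*y^2 + x*y^4 + 2*x*y^2*z^2 - y^3*z - y*z^3 - x^3 - 4*x*y^2 - x*z^2 + 3*y*z + 3*x
tr(b^-2 a^-1 b^2 a^-1 b a) = tr(b^-1 a^-1 b^2 a^-1 b a)*tr(b) - tr(b^-1 a^-1 b^2 a^-1 b a b) = -x^2*y^4*z + x^3*y^3 + x*y^5 + 2*x*y^3*z^2 - y^4*z - y^2*z^3 - x^3*y - 5*x*y^3 - x*y*z^2 + 4*y^2*z + 5*x*y - z
next, tr(b^-2 a^-1 b^2 a^-1 b a^-1) = tr(b^-2 a^-1 b^2 a^-1 b)*tr(a) - tr(b^-2 a^-1 b^2 a^-1 b a) = x^2*y^4*z - x^3*y^3 - x*y^5 - 2*x*y^3*z^2 + x^2*y^2*z + y^4*z + y^2*z^3 + x^3*y + 4*x*y^3 - x^2*z - 4*y^2*z - 2*x*y + z
and tr(b a^-2 b^-2 a^-1 b^2 a^-1) = tr(b^-2 a^-1 b^2 a^-1 b a^-1)*tr(a) - tr(b^-2 a^-1 b^2 a^-1 b) = x^3*y^4*z - x^4*y^3 - x^2*y^5 - 2*x^2*y^3*z^2 + x^3*y^2*z + x*y^4*z + x*y^2*z^3 + x^4*y + 4*x^2*y^3 - x^3*z - 5*x*y^2*z - 2*x^2*y + y^3 + y*z^2 + 2*x*z - 3*y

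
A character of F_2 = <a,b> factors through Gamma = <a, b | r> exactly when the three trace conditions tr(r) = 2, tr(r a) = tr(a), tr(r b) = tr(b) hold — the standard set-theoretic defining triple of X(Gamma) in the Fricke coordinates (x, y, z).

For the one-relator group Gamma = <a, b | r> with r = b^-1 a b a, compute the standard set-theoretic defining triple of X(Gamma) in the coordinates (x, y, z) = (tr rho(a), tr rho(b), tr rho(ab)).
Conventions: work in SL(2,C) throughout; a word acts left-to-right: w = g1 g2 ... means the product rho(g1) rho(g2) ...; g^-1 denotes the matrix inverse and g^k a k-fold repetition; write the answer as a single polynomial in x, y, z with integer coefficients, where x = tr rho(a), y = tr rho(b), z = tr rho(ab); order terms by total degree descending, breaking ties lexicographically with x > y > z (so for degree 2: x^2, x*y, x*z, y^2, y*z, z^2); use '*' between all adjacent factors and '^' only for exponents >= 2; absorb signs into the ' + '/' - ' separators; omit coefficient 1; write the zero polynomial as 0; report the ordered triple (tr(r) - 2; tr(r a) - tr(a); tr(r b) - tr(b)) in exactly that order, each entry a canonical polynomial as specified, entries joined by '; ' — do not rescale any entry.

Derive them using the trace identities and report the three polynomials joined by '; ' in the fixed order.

trace(a b a) = trace(a) trace(b a) - trace(b) = x*z - y
and trace(a b a b) = trace(b a) trace(b a) - trace(1)   [split at repeated b] = z^2 - 2
next, trace(b^-1 a b a) = trace(a b a) trace(b) - trace(a b a b) = x*y*z - y^2 - z^2 + 2
and trace(a b a^2) = trace(a) trace(a b a) - trace(a b) = x^2*z - x*y - z
trace(b a b) = trace(b) trace(a b) - trace(a) = y*z - x
next, trace(a b a^2 b) = trace(a) trace(b a b a) - trace(b a b) = x*z^2 - y*z - x
next, trace(b^-1 a b a^2) = trace(a b a^2) trace(b) - trace(a b a^2 b) = x^2*y*z - x*y^2 - x*z^2 + x
assemble the triple (trace(r) - 2; trace(r a) - x; trace(r b) - y)

x*y*z - y^2 - z^2; x^2*y*z - x*y^2 - x*z^2; x*z - 2*y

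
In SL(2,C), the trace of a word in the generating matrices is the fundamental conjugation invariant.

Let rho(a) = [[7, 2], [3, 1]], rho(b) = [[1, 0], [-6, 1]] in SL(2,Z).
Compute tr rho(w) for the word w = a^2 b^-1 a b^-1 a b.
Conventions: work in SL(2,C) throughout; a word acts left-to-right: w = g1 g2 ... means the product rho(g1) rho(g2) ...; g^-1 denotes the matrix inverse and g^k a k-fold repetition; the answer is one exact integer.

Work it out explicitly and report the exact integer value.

rho(a) = [[7, 2], [3, 1]]
... * rho(a) = [[7, 2], [3, 1]]  ->  [[55, 16], [24, 7]]
... * rho(b^-1) = [[1, 0], [6, 1]]  ->  [[151, 16], [66, 7]]
... * rho(a) = [[7, 2], [3, 1]]  ->  [[1105, 318], [483, 139]]
... * rho(b^-1) = [[1, 0], [6, 1]]  ->  [[3013, 318], [1317, 139]]
... * rho(a) = [[7, 2], [3, 1]]  ->  [[22045, 6344], [9636, 2773]]
... * rho(b) = [[1, 0], [-6, 1]]  ->  [[-16019, 6344], [-7002, 2773]]
tr = -16019 + 2773 = -13246

-13246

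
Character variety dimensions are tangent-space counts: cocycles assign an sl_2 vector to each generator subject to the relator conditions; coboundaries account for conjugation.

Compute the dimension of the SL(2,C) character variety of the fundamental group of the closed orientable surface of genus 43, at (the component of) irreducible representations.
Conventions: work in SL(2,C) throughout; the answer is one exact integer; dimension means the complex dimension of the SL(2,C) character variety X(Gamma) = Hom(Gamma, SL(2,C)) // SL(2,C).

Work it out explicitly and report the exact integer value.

The genus-43 surface group: 2g = 86 generators, one relator prod [a_i, b_i].
Before the relator condition, cocycle space has dim 3*86 = 258.
H^2 = coker(d_2) is dual to H^0 = 0 at irreducible rho (Poincare duality), so d_2 is onto: dim Z^1 = 255.
Coboundaries contribute dim B^1 = 3 (injective at irreducible rho).
Hence dim X = 255 - 3 = 252.

252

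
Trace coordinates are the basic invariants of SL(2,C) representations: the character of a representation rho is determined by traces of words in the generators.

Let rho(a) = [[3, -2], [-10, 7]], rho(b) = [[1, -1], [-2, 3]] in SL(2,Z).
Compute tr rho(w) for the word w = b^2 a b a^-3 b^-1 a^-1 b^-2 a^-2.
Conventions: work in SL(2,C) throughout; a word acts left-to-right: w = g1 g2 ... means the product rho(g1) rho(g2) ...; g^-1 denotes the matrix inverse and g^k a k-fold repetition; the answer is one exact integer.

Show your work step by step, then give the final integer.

rho(b) = [[1, -1], [-2, 3]]
... * rho(b) = [[1, -1], [-2, 3]]  ->  [[3, -4], [-8, 11]]
... * rho(a) = [[3, -2], [-10, 7]]  ->  [[49, -34], [-134, 93]]
... * rho(b) = [[1, -1], [-2, 3]]  ->  [[117, -151], [-320, 413]]
... * rho(a^-1) = [[7, 2], [10, 3]]  ->  [[-691, -219], [1890, 599]]
... * rho(a^-1) = [[7, 2], [10, 3]]  ->  [[-7027, -2039], [19220, 5577]]
... * rho(a^-1) = [[7, 2], [10, 3]]  ->  [[-69579, -20171], [190310, 55171]]
... * rho(b^-1) = [[3, 1], [2, 1]]  ->  [[-249079, -89750], [681272, 245481]]
... * rho(a^-1) = [[7, 2], [10, 3]]  ->  [[-2641053, -767408], [7223714, 2098987]]
... * rho(b^-1) = [[3, 1], [2, 1]]  ->  [[-9457975, -3408461], [25869116, 9322701]]
... * rho(b^-1) = [[3, 1], [2, 1]]  ->  [[-35190847, -12866436], [96252750, 35191817]]
... * rho(a^-1) = [[7, 2], [10, 3]]  ->  [[-375000289, -108981002], [1025687420, 298080951]]
... * rho(a^-1) = [[7, 2], [10, 3]]  ->  [[-3714812043, -1076943584], [10160621450, 2945617693]]
tr = -3714812043 + 2945617693 = -769194350

-769194350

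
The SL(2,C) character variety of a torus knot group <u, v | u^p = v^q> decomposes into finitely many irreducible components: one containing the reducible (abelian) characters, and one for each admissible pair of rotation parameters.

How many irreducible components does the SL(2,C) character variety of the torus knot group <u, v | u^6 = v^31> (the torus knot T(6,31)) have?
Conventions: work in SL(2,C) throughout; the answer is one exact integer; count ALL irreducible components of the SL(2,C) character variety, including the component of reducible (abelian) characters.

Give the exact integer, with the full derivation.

For T(6,31): irreducibility forces the central element u^6 = v^31 to one of +I, -I.
This locks tr(u) to 2*cos(pi*alpha/6), alpha in 1..5, and tr(v) to 2*cos(pi*beta/31), beta in 1..30, on each component of irreducible characters.
Consistency of u^6 = (-1)^alpha I with v^31 = (-1)^beta I forces alpha = beta (mod 2).
Counting: 3 odd alphas x 15 odd betas + 2 even alphas x 15 even betas = 45 + 30 = 75.
components with irreducible characters: 75; plus the single component of reducible (abelian) characters: total 76.

76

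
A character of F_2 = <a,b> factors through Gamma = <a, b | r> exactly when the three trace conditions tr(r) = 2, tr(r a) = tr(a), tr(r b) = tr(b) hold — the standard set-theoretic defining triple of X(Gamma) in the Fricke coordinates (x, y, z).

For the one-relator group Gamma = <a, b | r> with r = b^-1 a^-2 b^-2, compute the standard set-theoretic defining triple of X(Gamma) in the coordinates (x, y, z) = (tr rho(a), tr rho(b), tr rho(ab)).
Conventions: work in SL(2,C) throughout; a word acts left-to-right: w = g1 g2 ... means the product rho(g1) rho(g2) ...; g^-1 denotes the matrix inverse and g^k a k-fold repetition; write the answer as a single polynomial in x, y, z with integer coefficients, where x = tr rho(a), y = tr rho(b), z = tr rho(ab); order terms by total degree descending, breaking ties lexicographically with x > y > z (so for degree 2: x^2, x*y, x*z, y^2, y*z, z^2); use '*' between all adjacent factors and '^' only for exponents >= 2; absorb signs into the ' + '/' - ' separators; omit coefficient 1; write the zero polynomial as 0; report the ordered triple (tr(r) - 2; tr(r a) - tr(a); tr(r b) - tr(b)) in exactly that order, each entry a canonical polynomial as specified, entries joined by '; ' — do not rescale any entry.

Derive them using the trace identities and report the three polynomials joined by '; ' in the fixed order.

tr(a^-1) = tr(a) = x
and tr(a^-1 b) = tr(b) tr(a) - tr(b a) = x*y - z
tr(a^-1 b^-1) = tr(a^-1) tr(b) - tr(a^-1 b) = z
and tr(a^-1 b^-2) = tr(a^-1 b^-1) tr(b) - tr(a^-1) = y*z - x
next, tr(a^-1 b^-3) = tr(a^-1 b^-2) tr(b) - tr(a^-1 b^-1) = y^2*z - x*y - z
tr(b^-2) = tr(b^-1) tr(b) - tr(1) = y^2 - 2
and tr(b^-3) = tr(b^-2) tr(b) - tr(b^-1) = y^3 - 3*y
tr(b^-1 a^-2 b^-2) = tr(a^-1 b^-3) tr(a) - tr(a^-1 b^-3 a) = x*y^2*z - x^2*y - y^3 - x*z + 3*y
and tr(a b a) = tr(a) tr(b a) - tr(b) = x*z - y
tr(a b a b) = tr(a b) tr(a b) - tr(1) = z^2 - 2
next, tr(b^-1 a b a) = tr(a b a) tr(b) - tr(a b a b) = x*y*z - y^2 - z^2 + 2
tr(b^-1 a b a^-1) = tr(b^-1 a b) tr(a) - tr(b^-1 a b a) = -x*y*z + x^2 + y^2 + z^2 - 2
tr(a^-2 b^-1 a b) = tr(b^-1 a b a^-1) tr(a) - tr(b^-1 a b) = -x^2*y*z + x^3 + x*y^2 + x*z^2 - 3*x
tr(b^-1 a b^-1 a^-2) = tr(a^-2 b^-1 a) tr(b) - tr(a^-2 b^-1 a b) = x^2*y*z - x^3 - x*y^2 - x*z^2 + y*z + 3*x
and tr(b^-1 a^-2 b^-2 a) = tr(b^-1 a b^-1 a^-2) tr(b) - tr(b^-1 a b^-1 a^-2 b) = x^2*y^2*z - x^3*y - x*y^3 - x*y*z^2 + y^2*z + 3*x*y - z
next, tr(a^-2) = tr(a^-1) tr(a) - tr(1)  (eliminate a^-1) = x^2 - 2
tr(b^-1 a^-2 b^-1) = tr(a^-2 b^-1) tr(b) - tr(a^-2)  (eliminate b^-1) = x*y*z - x^2 - y^2 + 2
assemble the triple (tr(r) - 2; tr(r a) - x; tr(r b) - y)

x*y^2*z - x^2*y - y^3 - x*z + 3*y - 2; x^2*y^2*z - x^3*y - x*y^3 - x*y*z^2 + y^2*z + 3*x*y - x - z; x*y*z - x^2 - y^2 - y + 2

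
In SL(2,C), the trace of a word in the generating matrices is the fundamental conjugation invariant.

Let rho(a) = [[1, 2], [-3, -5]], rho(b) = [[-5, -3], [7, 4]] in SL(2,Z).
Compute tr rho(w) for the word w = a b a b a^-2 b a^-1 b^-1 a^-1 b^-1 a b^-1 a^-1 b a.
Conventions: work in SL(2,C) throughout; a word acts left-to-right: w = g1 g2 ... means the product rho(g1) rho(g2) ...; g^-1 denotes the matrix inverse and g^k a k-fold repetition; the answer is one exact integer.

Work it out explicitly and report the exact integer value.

230006

rho(a) = [[1, 2], [-3, -5]]
... * rho(b) = [[-5, -3], [7, 4]]  ->  [[9, 5], [-20, -11]]
... * rho(a) = [[1, 2], [-3, -5]]  ->  [[-6, -7], [13, 15]]
... * rho(b) = [[-5, -3], [7, 4]]  ->  [[-19, -10], [40, 21]]
... * rho(a^-1) = [[-5, -2], [3, 1]]  ->  [[65, 28], [-137, -59]]
... * rho(a^-1) = [[-5, -2], [3, 1]]  ->  [[-241, -102], [508, 215]]
... * rho(b) = [[-5, -3], [7, 4]]  ->  [[491, 315], [-1035, -664]]
... * rho(a^-1) = [[-5, -2], [3, 1]]  ->  [[-1510, -667], [3183, 1406]]
... * rho(b^-1) = [[4, 3], [-7, -5]]  ->  [[-1371, -1195], [2890, 2519]]
... * rho(a^-1) = [[-5, -2], [3, 1]]  ->  [[3270, 1547], [-6893, -3261]]
... * rho(b^-1) = [[4, 3], [-7, -5]]  ->  [[2251, 2075], [-4745, -4374]]
... * rho(a) = [[1, 2], [-3, -5]]  ->  [[-3974, -5873], [8377, 12380]]
... * rho(b^-1) = [[4, 3], [-7, -5]]  ->  [[25215, 17443], [-53152, -36769]]
... * rho(a^-1) = [[-5, -2], [3, 1]]  ->  [[-73746, -32987], [155453, 69535]]
... * rho(b) = [[-5, -3], [7, 4]]  ->  [[137821, 89290], [-290520, -188219]]
... * rho(a) = [[1, 2], [-3, -5]]  ->  [[-130049, -170808], [274137, 360055]]
tr = -130049 + 360055 = 230006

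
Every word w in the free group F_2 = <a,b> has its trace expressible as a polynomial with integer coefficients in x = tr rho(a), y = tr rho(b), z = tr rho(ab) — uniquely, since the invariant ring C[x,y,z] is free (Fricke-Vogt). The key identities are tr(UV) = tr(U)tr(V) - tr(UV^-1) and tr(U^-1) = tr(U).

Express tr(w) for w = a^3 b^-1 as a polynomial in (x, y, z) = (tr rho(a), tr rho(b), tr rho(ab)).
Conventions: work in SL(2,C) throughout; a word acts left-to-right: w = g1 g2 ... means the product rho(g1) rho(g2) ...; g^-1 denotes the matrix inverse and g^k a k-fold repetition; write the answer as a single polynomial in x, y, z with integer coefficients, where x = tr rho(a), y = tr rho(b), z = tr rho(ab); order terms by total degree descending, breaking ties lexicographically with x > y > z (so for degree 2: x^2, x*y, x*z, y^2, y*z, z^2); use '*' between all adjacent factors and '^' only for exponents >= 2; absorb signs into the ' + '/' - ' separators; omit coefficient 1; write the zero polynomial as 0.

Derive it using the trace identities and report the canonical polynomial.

x^3*y - x^2*z - 2*x*y + z

trace(a^2) = trace(a) trace(a) - trace(1) = x^2 - 2
trace(a^3) = trace(a) trace(a^2) - trace(a) = x^3 - 3*x
trace(a b a) = trace(a) trace(b a) - trace(b) = x*z - y
trace(a^3 b) = trace(a) trace(a b a) - trace(a b) = x^2*z - x*y - z
trace(a^3 b^-1) = trace(a^3) trace(b) - trace(a^3 b) = x^3*y - x^2*z - 2*x*y + z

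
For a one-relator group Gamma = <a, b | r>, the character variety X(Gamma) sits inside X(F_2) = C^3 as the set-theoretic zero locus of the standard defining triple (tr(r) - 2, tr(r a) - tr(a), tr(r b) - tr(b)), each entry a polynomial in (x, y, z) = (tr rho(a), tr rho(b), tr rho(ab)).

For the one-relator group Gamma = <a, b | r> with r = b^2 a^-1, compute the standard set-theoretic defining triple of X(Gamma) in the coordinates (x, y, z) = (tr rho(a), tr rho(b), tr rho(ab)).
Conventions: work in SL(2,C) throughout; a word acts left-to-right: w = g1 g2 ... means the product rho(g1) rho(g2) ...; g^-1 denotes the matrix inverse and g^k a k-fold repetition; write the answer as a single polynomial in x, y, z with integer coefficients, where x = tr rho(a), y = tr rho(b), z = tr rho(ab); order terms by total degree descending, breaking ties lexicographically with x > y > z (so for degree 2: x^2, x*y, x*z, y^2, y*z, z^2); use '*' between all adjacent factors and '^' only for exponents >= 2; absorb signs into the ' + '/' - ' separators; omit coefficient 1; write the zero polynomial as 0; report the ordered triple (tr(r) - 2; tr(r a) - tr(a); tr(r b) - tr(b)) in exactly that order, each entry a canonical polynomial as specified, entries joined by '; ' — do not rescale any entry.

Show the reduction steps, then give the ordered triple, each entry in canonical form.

x*y^2 - y*z - x - 2; y^2 - x - 2; x*y^3 - y^2*z - 2*x*y - y + z

tr(b^2) = tr(b) tr(b) - tr(1) = y^2 - 2
tr(b^2 a) = tr(b) tr(a b) - tr(a) = y*z - x
next, tr(b^2 a^-1) = tr(b^2) tr(a) - tr(b^2 a) = x*y^2 - y*z - x
tr(b^3) = tr(b) tr(b^2) - tr(b) = y^3 - 3*y
next, tr(b^3 a) = tr(b) tr(a b^2) - tr(a b) = y^2*z - x*y - z
tr(b^2 a^-1 b) = tr(b^3) tr(a) - tr(b^3 a) = x*y^3 - y^2*z - 2*x*y + z
assemble the triple (tr(r) - 2; tr(r a) - x; tr(r b) - y)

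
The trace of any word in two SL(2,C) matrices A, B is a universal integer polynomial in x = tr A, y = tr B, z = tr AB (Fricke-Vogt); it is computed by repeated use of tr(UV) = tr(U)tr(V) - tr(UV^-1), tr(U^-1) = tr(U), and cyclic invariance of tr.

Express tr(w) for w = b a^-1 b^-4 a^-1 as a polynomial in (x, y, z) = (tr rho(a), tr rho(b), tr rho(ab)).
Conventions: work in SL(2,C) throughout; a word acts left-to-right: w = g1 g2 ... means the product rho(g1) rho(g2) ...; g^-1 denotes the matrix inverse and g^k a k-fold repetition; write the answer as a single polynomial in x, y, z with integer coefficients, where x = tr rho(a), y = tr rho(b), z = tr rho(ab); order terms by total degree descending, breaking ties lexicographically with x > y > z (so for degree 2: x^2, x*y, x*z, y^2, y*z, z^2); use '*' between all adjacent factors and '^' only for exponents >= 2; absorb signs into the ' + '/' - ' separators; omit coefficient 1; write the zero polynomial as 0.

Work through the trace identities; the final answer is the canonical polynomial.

use: trace(b^-1) = trace(b) = y
trace(b^-2) = trace(b^-1)*trace(b) - trace(1)  (eliminate b^-1) = y^2 - 2
trace(b^-3) = trace(b^-2)*trace(b) - trace(b^-1)  (eliminate b^-1) = y^3 - 3*y
use: trace(a b^-1) = trace(a)*trace(b) - trace(a b)  (eliminate b^-1) = x*y - z
trace(b^-1 a b^-1) = trace(a b^-1)*trace(b) - trace(a)  (eliminate b^-1) = x*y^2 - y*z - x
trace(b^-3 a) = trace(b^-1 a b^-1)*trace(b) - trace(b^-1 a)  (eliminate b^-1) = x*y^3 - y^2*z - 2*x*y + z
apply: trace(b^-3 a^-1) = trace(b^-3)*trace(a) - trace(b^-3 a)  (eliminate a^-1) = y^2*z - x*y - z
trace(b a b) = trace(b)*trace(a b) - trace(a)  (reduce the b square) = y*z - x
use: trace(b a b a) = trace(a b)*trace(a b) - trace(1)  (split on a) = z^2 - 2
use: trace(a^-1 b a b) = trace(b a b)*trace(a) - trace(b a b a)  (eliminate a^-1) = x*y*z - x^2 - z^2 + 2
apply: trace(b^-1 a^-1 b a) = trace(a^-1 b a)*trace(b) - trace(a^-1 b a b)  (eliminate b^-1) = -x*y*z + x^2 + y^2 + z^2 - 2
apply: trace(b^-1 a^-1 b a b^-1) = trace(b^-1 a^-1 b a)*trace(b) - trace(b^-1 a^-1 b a b)  (eliminate b^-1) = -x*y^2*z + x^2*y + y^3 + y*z^2 - 3*y
apply: trace(b^-2 a^-1 b a b^-1) = trace(b^-1 a^-1 b a b^-1)*trace(b) - trace(b^-1 a^-1 b a)  (eliminate b^-1) = -x*y^3*z + x^2*y^2 + y^4 + y^2*z^2 + x*y*z - x^2 - 4*y^2 - z^2 + 2
apply: trace(b^-4 a^-1 b a) = trace(b^-2 a^-1 b a b^-1)*trace(b) - trace(b^-2 a^-1 b a)  (eliminate b^-1) = -x*y^4*z + x^2*y^3 + y^5 + y^3*z^2 + 2*x*y^2*z - 2*x^2*y - 5*y^3 - 2*y*z^2 + 5*y
apply: trace(b a^-1 b^-4 a^-1) = trace(b^-4 a^-1 b)*trace(a) - trace(b^-4 a^-1 b a)  (eliminate a^-1) = x*y^4*z - x^2*y^3 - y^5 - y^3*z^2 - x*y^2*z + x^2*y + 5*y^3 + 2*y*z^2 - x*z - 5*y

x*y^4*z - x^2*y^3 - y^5 - y^3*z^2 - x*y^2*z + x^2*y + 5*y^3 + 2*y*z^2 - x*z - 5*y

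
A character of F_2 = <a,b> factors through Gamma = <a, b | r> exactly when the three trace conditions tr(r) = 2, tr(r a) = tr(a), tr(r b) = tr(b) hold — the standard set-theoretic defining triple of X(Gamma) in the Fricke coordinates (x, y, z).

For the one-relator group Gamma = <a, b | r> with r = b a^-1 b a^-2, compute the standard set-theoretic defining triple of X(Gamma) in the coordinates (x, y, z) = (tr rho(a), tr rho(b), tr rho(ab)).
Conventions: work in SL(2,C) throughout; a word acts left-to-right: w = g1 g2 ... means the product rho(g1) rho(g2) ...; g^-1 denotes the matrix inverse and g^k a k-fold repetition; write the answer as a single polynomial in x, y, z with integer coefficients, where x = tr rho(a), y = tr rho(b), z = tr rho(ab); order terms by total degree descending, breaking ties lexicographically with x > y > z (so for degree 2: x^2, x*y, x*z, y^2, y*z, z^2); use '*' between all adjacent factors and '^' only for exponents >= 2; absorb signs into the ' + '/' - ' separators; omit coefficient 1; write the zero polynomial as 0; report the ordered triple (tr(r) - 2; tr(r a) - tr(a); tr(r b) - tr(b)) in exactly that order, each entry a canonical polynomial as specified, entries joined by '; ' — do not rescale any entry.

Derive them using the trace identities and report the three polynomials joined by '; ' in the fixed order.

x^3*y^2 - 2*x^2*y*z - x*y^2 + x*z^2 + y*z - x - 2; x^2*y^2 - 2*x*y*z + z^2 - x - 2; x^3*y^3 - 2*x^2*y^2*z - x^3*y - x*y^3 + x*y*z^2 + x^2*z + y^2*z + x*y - y - z

tr(b^2) = tr(b) * tr(b) - tr(1) = y^2 - 2
tr(b^2 a) = tr(b) * tr(a b) - tr(a) = y*z - x
tr(b a^-1 b) = tr(b^2) * tr(a) - tr(b^2 a) = x*y^2 - y*z - x
tr(b a b a) = tr(b a) * tr(b a) - tr(1)   [split at repeated b] = z^2 - 2
tr(b a^-1 b a) = tr(b a b) * tr(a) - tr(b a b a) = x*y*z - x^2 - z^2 + 2
tr(a^-1 b a^-1 b) = tr(b a^-1 b) * tr(a) - tr(b a^-1 b a) = x^2*y^2 - 2*x*y*z + z^2 - 2
tr(b a^-1 b a^-2) = tr(a^-1 b a^-1 b) * tr(a) - tr(a^-1 b a^-1 b a) = x^3*y^2 - 2*x^2*y*z - x*y^2 + x*z^2 + y*z - x
tr(b^3) = tr(b) * tr(b^2) - tr(b) = y^3 - 3*y
tr(b^3 a) = tr(b) * tr(a b^2) - tr(a b) = y^2*z - x*y - z
tr(b^2 a^-1 b) = tr(b^3) * tr(a) - tr(b^3 a) = x*y^3 - y^2*z - 2*x*y + z
tr(a b a) = tr(a) * tr(b a) - tr(b) = x*z - y
tr(b a b^2 a) = tr(b) * tr(a b a b) - tr(a b a) = y*z^2 - x*z - y
tr(b^2 a^-1 b a) = tr(b a b^2) * tr(a) - tr(b a b^2 a) = x*y^2*z - x^2*y - y*z^2 + y
tr(b^2 a^-1 b a^-1) = tr(b^2 a^-1 b) * tr(a) - tr(b^2 a^-1 b a) = x^2*y^3 - 2*x*y^2*z - x^2*y + y*z^2 + x*z - y
tr(b a^-1 b a^-2 b) = tr(b^2 a^-1 b a^-1) * tr(a) - tr(b^2 a^-1 b) = x^3*y^3 - 2*x^2*y^2*z - x^3*y - x*y^3 + x*y*z^2 + x^2*z + y^2*z + x*y - z
assemble the triple (tr(r) - 2; tr(r a) - x; tr(r b) - y)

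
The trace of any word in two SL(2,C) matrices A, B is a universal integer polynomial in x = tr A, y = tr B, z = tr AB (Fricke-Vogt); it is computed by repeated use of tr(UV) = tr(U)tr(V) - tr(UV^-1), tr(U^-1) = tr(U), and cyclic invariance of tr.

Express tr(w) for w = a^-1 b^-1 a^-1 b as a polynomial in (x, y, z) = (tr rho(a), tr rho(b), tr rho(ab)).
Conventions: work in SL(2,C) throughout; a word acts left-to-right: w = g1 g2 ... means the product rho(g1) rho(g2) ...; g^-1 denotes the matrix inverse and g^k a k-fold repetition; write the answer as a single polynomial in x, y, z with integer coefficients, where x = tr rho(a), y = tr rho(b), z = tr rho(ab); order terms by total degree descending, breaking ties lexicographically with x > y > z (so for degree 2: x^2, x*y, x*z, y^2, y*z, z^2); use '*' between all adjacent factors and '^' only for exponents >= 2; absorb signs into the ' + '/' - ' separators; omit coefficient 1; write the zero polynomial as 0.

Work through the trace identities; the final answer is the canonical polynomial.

trace(b a^-1) = trace(b) trace(a) - trace(b a)   [inverse elimination on a] = x*y - z
trace(a^-1 b a^-1) = trace(b a^-1) trace(a) - trace(b)   [inverse elimination on a] = x^2*y - x*z - y
use: trace(b^2) = trace(b) trace(b) - trace(1)   [square of b] = y^2 - 2
apply: trace(b^2 a) = trace(b) trace(a b) - trace(a)   [square of b] = y*z - x
trace(b a^-1 b) = trace(b^2) trace(a) - trace(b^2 a)   [inverse elimination on a] = x*y^2 - y*z - x
trace(b a b a) = trace(b a) trace(b a) - trace(1)   [split at a repeated b] = z^2 - 2
apply: trace(b a^-1 b a) = trace(b a b) trace(a) - trace(b a b a)   [inverse elimination on a] = x*y*z - x^2 - z^2 + 2
use: trace(a^-1 b a^-1 b) = trace(b a^-1 b) trace(a) - trace(b a^-1 b a)   [inverse elimination on a] = x^2*y^2 - 2*x*y*z + z^2 - 2
apply: trace(a^-1 b^-1 a^-1 b) = trace(a^-1 b a^-1) trace(b) - trace(a^-1 b a^-1 b)   [inverse elimination on b] = x*y*z - y^2 - z^2 + 2

x*y*z - y^2 - z^2 + 2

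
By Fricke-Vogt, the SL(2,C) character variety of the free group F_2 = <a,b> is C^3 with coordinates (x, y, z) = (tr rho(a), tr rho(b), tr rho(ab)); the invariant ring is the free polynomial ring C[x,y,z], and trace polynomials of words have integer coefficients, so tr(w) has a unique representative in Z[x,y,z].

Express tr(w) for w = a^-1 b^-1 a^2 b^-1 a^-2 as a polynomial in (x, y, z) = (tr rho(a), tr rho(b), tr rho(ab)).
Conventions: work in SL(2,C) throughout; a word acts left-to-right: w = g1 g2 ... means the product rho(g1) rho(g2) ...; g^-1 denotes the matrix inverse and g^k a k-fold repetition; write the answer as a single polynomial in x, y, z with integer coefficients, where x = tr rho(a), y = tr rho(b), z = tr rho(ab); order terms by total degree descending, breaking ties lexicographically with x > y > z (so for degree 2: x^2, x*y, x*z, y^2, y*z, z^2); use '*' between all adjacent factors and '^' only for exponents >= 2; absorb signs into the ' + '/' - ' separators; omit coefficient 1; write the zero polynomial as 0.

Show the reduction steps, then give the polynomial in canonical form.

x^4*y*z - x^5 - x^3*y^2 - x^3*z^2 - x^2*y*z + 5*x^3 + x*y^2 + x*z^2 + y*z - 5*x

tr(b^-1) = tr(b) = y
tr(b^-1 a) = tr(a)*tr(b) - tr(a b)  (eliminate b^-1) = x*y - z
tr(b^-1 a^-1) = tr(b^-1)*tr(a) - tr(b^-1 a)  (eliminate a^-1) = z
tr(a^2) = tr(a)*tr(a) - tr(1)  (reduce the a square) = x^2 - 2
tr(b a^2) = tr(a)*tr(b a) - tr(b)  (reduce the a square) = x*z - y
tr(a b a^2) = tr(a)*tr(b a^2) - tr(b a)  (reduce the a square) = x^2*z - x*y - z
tr(b a b a) = tr(a b)*tr(a b) - tr(1)  (split on a) = z^2 - 2
tr(b a b) = tr(b)*tr(a b) - tr(a)  (reduce the b square) = y*z - x
tr(a b a^2 b) = tr(a)*tr(b a b a) - tr(b a b)  (reduce the a square) = x*z^2 - y*z - x
tr(b a^2 b^-1 a) = tr(a b a^2)*tr(b) - tr(a b a^2 b)  (eliminate b^-1) = x^2*y*z - x*y^2 - x*z^2 + x
tr(b a^2 b^-1 a^-1) = tr(b a^2 b^-1)*tr(a) - tr(b a^2 b^-1 a)  (eliminate a^-1) = -x^2*y*z + x^3 + x*y^2 + x*z^2 - 3*x
tr(b a^2 b^-1 a^-2) = tr(b a^2 b^-1 a^-1)*tr(a) - tr(b a^2 b^-1)  (eliminate a^-1) = -x^3*y*z + x^4 + x^2*y^2 + x^2*z^2 - 4*x^2 + 2
tr(a^2 b^-1 a^-3 b) = tr(b a^2 b^-1 a^-2)*tr(a) - tr(b a^2 b^-1 a^-1)  (eliminate a^-1) = -x^4*y*z + x^5 + x^3*y^2 + x^3*z^2 + x^2*y*z - 5*x^3 - x*y^2 - x*z^2 + 5*x
tr(a^-1 b^-1 a^2 b^-1 a^-2) = tr(a^2 b^-1 a^-3)*tr(b) - tr(a^2 b^-1 a^-3 b)  (eliminate b^-1) = x^4*y*z - x^5 - x^3*y^2 - x^3*z^2 - x^2*y*z + 5*x^3 + x*y^2 + x*z^2 + y*z - 5*x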